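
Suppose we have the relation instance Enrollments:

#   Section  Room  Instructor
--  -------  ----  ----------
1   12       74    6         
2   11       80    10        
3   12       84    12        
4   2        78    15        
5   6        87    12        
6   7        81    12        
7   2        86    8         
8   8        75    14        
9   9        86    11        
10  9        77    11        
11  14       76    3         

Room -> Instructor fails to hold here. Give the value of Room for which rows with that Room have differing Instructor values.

86

Room=74: row 1 → Instructor = 6 ✓
Room=80: row 2 → Instructor = 10 ✓
Room=84: row 3 → Instructor = 12 ✓
Room=78: row 4 → Instructor = 15 ✓
Room=87: row 5 → Instructor = 12 ✓
Room=81: row 6 → Instructor = 12 ✓
Room=86: rows 7, 9 → Instructor takes values {8, 11} — violation
Room=75: row 8 → Instructor = 14 ✓
Room=77: row 10 → Instructor = 11 ✓
Room=76: row 11 → Instructor = 3 ✓
The only Room value with inconsistent Instructor is Room=86.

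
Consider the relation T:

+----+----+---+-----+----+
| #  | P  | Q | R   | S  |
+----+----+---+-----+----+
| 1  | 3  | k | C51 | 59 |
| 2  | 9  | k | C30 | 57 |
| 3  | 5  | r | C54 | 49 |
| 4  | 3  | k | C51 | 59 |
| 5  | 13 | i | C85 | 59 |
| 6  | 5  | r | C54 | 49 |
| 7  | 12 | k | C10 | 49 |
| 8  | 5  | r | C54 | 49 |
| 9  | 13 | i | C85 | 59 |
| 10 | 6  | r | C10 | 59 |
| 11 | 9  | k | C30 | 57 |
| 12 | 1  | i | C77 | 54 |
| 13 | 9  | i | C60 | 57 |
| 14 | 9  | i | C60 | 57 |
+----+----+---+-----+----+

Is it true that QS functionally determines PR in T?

(Q=k, S=59): rows 1, 4 → {P,R} = (3, C51), (3, C51) ✓
(Q=k, S=57): rows 2, 11 → {P,R} = (9, C30), (9, C30) ✓
(Q=r, S=49): rows 3, 6, 8 → {P,R} = (5, C54), (5, C54), (5, C54) ✓
(Q=i, S=59): rows 5, 9 → {P,R} = (13, C85), (13, C85) ✓
(Q=k, S=49): row 7 → {P,R} = (12, C10) ✓
(Q=r, S=59): row 10 → {P,R} = (6, C10) ✓
(Q=i, S=54): row 12 → {P,R} = (1, C77) ✓
(Q=i, S=57): rows 13, 14 → {P,R} = (9, C60), (9, C60) ✓
Every QS value is associated with a single PR value, so QS -> PR holds.

Yes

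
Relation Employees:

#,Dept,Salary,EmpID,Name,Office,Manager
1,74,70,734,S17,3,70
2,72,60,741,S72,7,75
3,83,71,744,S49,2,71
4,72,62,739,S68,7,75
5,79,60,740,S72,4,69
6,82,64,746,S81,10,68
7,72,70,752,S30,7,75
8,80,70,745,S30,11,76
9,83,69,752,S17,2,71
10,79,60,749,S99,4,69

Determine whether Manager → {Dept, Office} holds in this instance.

Manager=70: row 1 → {Dept,Office} = (74, 3) ✓
Manager=75: rows 2, 4, 7 → {Dept,Office} = (72, 7), (72, 7), (72, 7) ✓
Manager=71: rows 3, 9 → {Dept,Office} = (83, 2), (83, 2) ✓
Manager=69: rows 5, 10 → {Dept,Office} = (79, 4), (79, 4) ✓
Manager=68: row 6 → {Dept,Office} = (82, 10) ✓
Manager=76: row 8 → {Dept,Office} = (80, 11) ✓
Every Manager value is associated with a single {Dept, Office} value, so Manager → {Dept, Office} holds.

Yes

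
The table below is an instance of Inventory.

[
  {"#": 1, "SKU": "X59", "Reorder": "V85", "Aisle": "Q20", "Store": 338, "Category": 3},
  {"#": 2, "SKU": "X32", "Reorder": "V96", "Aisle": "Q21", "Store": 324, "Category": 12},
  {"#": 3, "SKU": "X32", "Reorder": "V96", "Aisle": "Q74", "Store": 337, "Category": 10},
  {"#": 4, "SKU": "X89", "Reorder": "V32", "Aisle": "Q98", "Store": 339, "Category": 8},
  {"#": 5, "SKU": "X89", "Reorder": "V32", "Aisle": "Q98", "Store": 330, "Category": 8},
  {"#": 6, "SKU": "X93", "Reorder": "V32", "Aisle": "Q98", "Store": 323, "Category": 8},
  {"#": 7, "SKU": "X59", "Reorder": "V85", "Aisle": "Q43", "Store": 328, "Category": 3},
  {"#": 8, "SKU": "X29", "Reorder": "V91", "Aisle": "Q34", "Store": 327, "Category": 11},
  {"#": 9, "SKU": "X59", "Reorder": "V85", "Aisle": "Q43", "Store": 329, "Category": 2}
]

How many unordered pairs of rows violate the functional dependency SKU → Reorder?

0

SKU=X59: all 3 rows agree on Reorder — 0 pairs.
SKU=X32: all 2 rows agree on Reorder — 0 pairs.
SKU=X89: all 2 rows agree on Reorder — 0 pairs.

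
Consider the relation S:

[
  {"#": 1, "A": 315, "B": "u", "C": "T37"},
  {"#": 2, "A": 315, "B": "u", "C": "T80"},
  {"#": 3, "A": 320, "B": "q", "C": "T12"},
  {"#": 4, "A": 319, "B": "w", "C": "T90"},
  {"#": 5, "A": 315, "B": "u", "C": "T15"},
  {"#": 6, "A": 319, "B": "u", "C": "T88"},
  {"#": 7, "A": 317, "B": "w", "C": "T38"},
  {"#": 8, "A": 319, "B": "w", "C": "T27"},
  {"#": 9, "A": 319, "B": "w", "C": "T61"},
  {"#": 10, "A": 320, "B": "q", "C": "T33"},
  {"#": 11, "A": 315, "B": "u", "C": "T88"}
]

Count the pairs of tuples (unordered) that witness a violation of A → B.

3

A=315: all 4 rows agree on B — 0 pairs.
A=320: all 2 rows agree on B — 0 pairs.
A=319: violating pairs (4,6), (6,8), (6,9) — 3 pairs.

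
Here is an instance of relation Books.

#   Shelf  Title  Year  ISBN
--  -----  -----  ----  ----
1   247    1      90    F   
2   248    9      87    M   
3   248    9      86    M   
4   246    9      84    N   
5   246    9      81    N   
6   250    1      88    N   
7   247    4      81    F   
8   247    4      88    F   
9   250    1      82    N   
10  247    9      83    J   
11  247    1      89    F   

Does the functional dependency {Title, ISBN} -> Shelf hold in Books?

Yes

(Title=1, ISBN=F): rows 1, 11 → Shelf = 247, 247 ✓
(Title=9, ISBN=M): rows 2, 3 → Shelf = 248, 248 ✓
(Title=9, ISBN=N): rows 4, 5 → Shelf = 246, 246 ✓
(Title=1, ISBN=N): rows 6, 9 → Shelf = 250, 250 ✓
(Title=4, ISBN=F): rows 7, 8 → Shelf = 247, 247 ✓
(Title=9, ISBN=J): row 10 → Shelf = 247 ✓
Every {Title, ISBN} value is associated with a single Shelf value, so {Title, ISBN} -> Shelf holds.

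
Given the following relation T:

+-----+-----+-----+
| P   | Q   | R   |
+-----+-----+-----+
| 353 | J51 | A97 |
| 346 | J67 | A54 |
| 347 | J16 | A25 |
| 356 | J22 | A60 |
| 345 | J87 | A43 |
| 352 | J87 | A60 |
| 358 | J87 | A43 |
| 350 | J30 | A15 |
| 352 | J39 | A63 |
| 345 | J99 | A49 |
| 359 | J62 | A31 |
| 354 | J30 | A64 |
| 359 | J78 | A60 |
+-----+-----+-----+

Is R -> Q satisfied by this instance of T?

No

R=A97: 1 row → Q = J51 ✓
R=A54: 1 row → Q = J67 ✓
R=A25: 1 row → Q = J16 ✓
R=A60: 3 rows → Q takes values {J22, J87, J78} — violation
R=A43: 2 rows → Q = J87, J87 ✓
R=A15: 1 row → Q = J30 ✓
R=A63: 1 row → Q = J39 ✓
R=A49: 1 row → Q = J99 ✓
R=A31: 1 row → Q = J62 ✓
R=A64: 1 row → Q = J30 ✓
Two rows agree on R but differ on Q, so R -> Q does not hold.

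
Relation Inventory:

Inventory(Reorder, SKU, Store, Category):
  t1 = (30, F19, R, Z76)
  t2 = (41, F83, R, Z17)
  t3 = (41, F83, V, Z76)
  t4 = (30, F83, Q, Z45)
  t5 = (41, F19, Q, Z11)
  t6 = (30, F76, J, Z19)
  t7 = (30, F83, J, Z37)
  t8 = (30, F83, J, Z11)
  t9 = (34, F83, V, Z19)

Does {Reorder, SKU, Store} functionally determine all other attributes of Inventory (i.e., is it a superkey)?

Rows 7 and 8 have the same {Reorder, SKU, Store} value (Reorder=30, SKU=F83, Store=J) but are distinct tuples, so {Reorder, SKU, Store} does not determine every attribute — not a superkey.

No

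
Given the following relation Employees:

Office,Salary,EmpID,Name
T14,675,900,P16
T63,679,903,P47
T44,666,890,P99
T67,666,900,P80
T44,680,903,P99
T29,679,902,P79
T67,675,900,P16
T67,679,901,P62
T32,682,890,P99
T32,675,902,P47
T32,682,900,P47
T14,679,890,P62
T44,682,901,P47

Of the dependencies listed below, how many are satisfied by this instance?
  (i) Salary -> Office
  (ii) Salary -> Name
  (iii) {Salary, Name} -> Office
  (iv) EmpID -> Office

0

(i) Salary -> Office: Salary=675: 3 rows → Office takes values {T14, T67, T32} — violation; Salary=679: 4 rows → Office takes values {T63, T29, T67, T14} — violation; Salary=666: 2 rows → Office takes values {T44, T67} — violation; Salary=682: 3 rows → Office takes values {T32, T44} — violation — fails.
(ii) Salary -> Name: Salary=675: 3 rows → Name takes values {P16, P47} — violation; Salary=679: 4 rows → Name takes values {P47, P79, P62} — violation; Salary=666: 2 rows → Name takes values {P99, P80} — violation; Salary=682: 3 rows → Name takes values {P99, P47} — violation — fails.
(iii) {Salary, Name} -> Office: (Salary=675, Name=P16): 2 rows → Office takes values {T14, T67} — violation; (Salary=679, Name=P62): 2 rows → Office takes values {T67, T14} — violation; (Salary=682, Name=P47): 2 rows → Office takes values {T32, T44} — violation — fails.
(iv) EmpID -> Office: EmpID=900: 4 rows → Office takes values {T14, T67, T32} — violation; EmpID=903: 2 rows → Office takes values {T63, T44} — violation; EmpID=890: 3 rows → Office takes values {T44, T32, T14} — violation; EmpID=902: 2 rows → Office takes values {T29, T32} — violation; EmpID=901: 2 rows → Office takes values {T67, T44} — violation — fails.
None of the 4 dependencies hold.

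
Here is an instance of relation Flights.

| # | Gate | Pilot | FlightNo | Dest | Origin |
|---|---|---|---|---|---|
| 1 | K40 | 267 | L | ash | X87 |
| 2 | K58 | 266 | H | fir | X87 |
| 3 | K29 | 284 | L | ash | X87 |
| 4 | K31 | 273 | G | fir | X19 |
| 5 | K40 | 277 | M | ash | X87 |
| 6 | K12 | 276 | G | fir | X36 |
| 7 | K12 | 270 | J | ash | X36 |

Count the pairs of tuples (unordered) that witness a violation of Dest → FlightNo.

7

Dest=ash: violating pairs (1,5), (1,7), (3,5), (3,7), (5,7) — 5 pairs.
Dest=fir: violating pairs (2,4), (2,6) — 2 pairs.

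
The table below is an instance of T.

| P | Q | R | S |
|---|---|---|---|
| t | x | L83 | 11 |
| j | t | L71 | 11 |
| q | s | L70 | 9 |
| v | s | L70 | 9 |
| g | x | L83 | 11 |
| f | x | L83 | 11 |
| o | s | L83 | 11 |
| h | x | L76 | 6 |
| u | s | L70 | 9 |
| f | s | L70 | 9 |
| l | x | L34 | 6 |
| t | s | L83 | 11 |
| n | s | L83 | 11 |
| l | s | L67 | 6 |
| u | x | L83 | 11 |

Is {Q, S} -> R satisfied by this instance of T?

(Q=x, S=11): 4 rows → R = L83, L83, L83, L83 ✓
(Q=t, S=11): 1 row → R = L71 ✓
(Q=s, S=9): 4 rows → R = L70, L70, L70, L70 ✓
(Q=s, S=11): 3 rows → R = L83, L83, L83 ✓
(Q=x, S=6): 2 rows → R takes values {L76, L34} — violation
(Q=s, S=6): 1 row → R = L67 ✓
Two rows agree on {Q, S} but differ on R, so {Q, S} -> R does not hold.

No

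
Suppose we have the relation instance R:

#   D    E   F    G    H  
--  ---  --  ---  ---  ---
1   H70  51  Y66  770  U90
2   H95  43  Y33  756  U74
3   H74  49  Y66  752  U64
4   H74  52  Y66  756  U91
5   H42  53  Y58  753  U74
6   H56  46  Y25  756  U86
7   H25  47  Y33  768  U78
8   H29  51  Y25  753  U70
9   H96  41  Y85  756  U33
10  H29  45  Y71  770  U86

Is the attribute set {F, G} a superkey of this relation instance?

All 10 rows have distinct {F, G} values, so {F, G} → (all attributes) holds and {F, G} is a superkey.

Yes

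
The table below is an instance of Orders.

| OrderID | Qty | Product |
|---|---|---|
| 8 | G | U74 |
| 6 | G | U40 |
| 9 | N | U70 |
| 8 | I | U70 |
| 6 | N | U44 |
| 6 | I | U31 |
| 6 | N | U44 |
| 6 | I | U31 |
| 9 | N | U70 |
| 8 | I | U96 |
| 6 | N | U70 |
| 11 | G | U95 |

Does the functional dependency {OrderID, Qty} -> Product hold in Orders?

No

(OrderID=8, Qty=G): 1 row → Product = U74 ✓
(OrderID=6, Qty=G): 1 row → Product = U40 ✓
(OrderID=9, Qty=N): 2 rows → Product = U70, U70 ✓
(OrderID=8, Qty=I): 2 rows → Product takes values {U70, U96} — violation
(OrderID=6, Qty=N): 3 rows → Product takes values {U44, U70} — violation
(OrderID=6, Qty=I): 2 rows → Product = U31, U31 ✓
(OrderID=11, Qty=G): 1 row → Product = U95 ✓
Two rows agree on {OrderID, Qty} but differ on Product, so {OrderID, Qty} -> Product does not hold.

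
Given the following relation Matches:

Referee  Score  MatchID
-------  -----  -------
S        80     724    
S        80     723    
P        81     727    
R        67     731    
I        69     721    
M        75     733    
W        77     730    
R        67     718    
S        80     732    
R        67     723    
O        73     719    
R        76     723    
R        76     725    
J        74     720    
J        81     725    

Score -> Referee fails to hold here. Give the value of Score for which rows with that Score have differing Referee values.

81

Score=80: 3 rows → Referee = S, S, S ✓
Score=81: 2 rows → Referee takes values {P, J} — violation
Score=67: 3 rows → Referee = R, R, R ✓
Score=69: 1 row → Referee = I ✓
Score=75: 1 row → Referee = M ✓
Score=77: 1 row → Referee = W ✓
Score=73: 1 row → Referee = O ✓
Score=76: 2 rows → Referee = R, R ✓
Score=74: 1 row → Referee = J ✓
The only Score value with inconsistent Referee is Score=81.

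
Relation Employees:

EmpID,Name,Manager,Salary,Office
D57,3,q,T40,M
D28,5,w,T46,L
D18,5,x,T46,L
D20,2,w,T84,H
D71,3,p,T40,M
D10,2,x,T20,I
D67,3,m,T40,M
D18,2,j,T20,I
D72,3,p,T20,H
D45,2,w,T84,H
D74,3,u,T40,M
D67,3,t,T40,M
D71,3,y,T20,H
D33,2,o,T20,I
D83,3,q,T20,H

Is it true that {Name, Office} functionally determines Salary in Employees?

(Name=3, Office=M): 5 rows → Salary = T40, T40, T40, T40, T40 ✓
(Name=5, Office=L): 2 rows → Salary = T46, T46 ✓
(Name=2, Office=H): 2 rows → Salary = T84, T84 ✓
(Name=2, Office=I): 3 rows → Salary = T20, T20, T20 ✓
(Name=3, Office=H): 3 rows → Salary = T20, T20, T20 ✓
Every {Name, Office} value is associated with a single Salary value, so {Name, Office} → Salary holds.

Yes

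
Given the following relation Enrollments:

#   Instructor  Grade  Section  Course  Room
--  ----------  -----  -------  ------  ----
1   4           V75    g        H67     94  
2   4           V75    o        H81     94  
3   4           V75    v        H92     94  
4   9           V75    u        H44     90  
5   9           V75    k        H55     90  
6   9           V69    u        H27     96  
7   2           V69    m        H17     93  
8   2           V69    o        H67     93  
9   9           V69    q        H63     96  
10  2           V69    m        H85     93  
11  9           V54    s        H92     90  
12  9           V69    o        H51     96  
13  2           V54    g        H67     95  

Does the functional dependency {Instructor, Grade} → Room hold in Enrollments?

(Instructor=4, Grade=V75): rows 1, 2, 3 → Room = 94, 94, 94 ✓
(Instructor=9, Grade=V75): rows 4, 5 → Room = 90, 90 ✓
(Instructor=9, Grade=V69): rows 6, 9, 12 → Room = 96, 96, 96 ✓
(Instructor=2, Grade=V69): rows 7, 8, 10 → Room = 93, 93, 93 ✓
(Instructor=9, Grade=V54): row 11 → Room = 90 ✓
(Instructor=2, Grade=V54): row 13 → Room = 95 ✓
Every {Instructor, Grade} value is associated with a single Room value, so {Instructor, Grade} → Room holds.

Yes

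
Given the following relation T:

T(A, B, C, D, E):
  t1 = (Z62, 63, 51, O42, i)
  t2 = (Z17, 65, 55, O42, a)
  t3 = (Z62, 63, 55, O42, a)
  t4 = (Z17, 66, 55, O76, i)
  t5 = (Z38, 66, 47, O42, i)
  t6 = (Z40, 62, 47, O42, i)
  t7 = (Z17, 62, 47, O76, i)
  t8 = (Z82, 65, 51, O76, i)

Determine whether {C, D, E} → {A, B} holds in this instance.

No

(C=51, D=O42, E=i): row 1 → {A,B} = (Z62, 63) ✓
(C=55, D=O42, E=a): rows 2, 3 → {A,B} takes values {(Z17, 65), (Z62, 63)} — violation
(C=55, D=O76, E=i): row 4 → {A,B} = (Z17, 66) ✓
(C=47, D=O42, E=i): rows 5, 6 → {A,B} takes values {(Z38, 66), (Z40, 62)} — violation
(C=47, D=O76, E=i): row 7 → {A,B} = (Z17, 62) ✓
(C=51, D=O76, E=i): row 8 → {A,B} = (Z82, 65) ✓
Two rows agree on {C, D, E} but differ on {A, B}, so {C, D, E} → {A, B} does not hold.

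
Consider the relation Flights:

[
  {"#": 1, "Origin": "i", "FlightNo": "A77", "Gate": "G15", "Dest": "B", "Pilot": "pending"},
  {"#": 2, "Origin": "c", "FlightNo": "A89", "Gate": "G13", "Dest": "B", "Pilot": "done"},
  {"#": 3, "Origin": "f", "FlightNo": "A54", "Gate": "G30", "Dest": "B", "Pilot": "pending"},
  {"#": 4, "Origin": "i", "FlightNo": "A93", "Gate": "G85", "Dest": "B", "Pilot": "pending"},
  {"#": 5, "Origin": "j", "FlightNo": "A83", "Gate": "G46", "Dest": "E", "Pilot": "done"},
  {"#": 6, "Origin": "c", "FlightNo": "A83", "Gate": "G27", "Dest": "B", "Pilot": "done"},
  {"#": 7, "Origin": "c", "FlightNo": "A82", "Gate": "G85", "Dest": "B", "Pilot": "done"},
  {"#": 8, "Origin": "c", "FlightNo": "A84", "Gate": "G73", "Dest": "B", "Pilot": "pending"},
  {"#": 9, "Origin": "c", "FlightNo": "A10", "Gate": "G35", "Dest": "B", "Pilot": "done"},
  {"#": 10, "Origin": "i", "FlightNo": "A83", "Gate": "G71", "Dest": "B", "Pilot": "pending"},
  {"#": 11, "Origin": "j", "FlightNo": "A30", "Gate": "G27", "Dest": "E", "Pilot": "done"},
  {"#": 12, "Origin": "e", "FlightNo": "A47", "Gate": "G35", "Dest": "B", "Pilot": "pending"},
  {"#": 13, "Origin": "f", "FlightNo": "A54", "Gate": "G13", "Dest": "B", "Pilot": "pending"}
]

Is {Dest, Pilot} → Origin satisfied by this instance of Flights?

(Dest=B, Pilot=pending): rows 1, 3, 4, 8, 10, 12, 13 → Origin takes values {i, f, c, e} — violation
(Dest=B, Pilot=done): rows 2, 6, 7, 9 → Origin = c, c, c, c ✓
(Dest=E, Pilot=done): rows 5, 11 → Origin = j, j ✓
Two rows agree on {Dest, Pilot} but differ on Origin, so {Dest, Pilot} → Origin does not hold.

No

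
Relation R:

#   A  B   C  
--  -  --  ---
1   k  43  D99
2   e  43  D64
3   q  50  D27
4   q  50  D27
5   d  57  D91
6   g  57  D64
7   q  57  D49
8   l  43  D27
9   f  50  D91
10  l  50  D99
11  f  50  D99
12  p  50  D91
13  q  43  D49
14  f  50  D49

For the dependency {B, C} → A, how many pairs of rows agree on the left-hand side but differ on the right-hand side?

2

(B=50, C=D27): all 2 rows agree on A — 0 pairs.
(B=50, C=D91): violating pairs (9,12) — 1 pair.
(B=50, C=D99): violating pairs (10,11) — 1 pair.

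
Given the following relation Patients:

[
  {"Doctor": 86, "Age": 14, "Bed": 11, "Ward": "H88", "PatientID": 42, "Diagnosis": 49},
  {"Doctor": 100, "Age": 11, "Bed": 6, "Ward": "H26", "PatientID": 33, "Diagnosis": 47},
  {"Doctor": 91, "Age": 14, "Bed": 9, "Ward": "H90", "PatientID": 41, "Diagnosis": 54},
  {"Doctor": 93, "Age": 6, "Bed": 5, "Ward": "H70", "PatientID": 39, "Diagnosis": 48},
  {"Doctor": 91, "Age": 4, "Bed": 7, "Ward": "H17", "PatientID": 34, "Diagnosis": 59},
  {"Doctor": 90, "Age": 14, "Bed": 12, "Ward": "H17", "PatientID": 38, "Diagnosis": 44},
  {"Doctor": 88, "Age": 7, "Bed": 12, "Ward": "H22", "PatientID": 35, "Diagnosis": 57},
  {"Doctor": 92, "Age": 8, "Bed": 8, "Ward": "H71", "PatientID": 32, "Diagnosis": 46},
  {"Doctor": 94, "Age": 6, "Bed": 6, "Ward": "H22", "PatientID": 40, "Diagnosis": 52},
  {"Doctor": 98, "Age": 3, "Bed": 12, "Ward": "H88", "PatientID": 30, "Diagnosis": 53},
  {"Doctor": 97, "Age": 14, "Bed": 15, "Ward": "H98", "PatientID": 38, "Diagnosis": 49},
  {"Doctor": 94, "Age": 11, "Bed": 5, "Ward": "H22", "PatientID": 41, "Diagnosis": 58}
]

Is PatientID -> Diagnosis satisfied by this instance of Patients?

PatientID=42: 1 row → Diagnosis = 49 ✓
PatientID=33: 1 row → Diagnosis = 47 ✓
PatientID=41: 2 rows → Diagnosis takes values {54, 58} — violation
PatientID=39: 1 row → Diagnosis = 48 ✓
PatientID=34: 1 row → Diagnosis = 59 ✓
PatientID=38: 2 rows → Diagnosis takes values {44, 49} — violation
PatientID=35: 1 row → Diagnosis = 57 ✓
PatientID=32: 1 row → Diagnosis = 46 ✓
PatientID=40: 1 row → Diagnosis = 52 ✓
PatientID=30: 1 row → Diagnosis = 53 ✓
Two rows agree on PatientID but differ on Diagnosis, so PatientID -> Diagnosis does not hold.

No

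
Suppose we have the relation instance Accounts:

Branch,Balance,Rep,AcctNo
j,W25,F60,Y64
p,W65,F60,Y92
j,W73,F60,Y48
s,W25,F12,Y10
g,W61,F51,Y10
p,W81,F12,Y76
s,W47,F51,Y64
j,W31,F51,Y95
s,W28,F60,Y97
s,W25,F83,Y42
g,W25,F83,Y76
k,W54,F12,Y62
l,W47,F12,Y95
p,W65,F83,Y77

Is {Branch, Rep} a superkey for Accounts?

Two distinct rows share (Branch=j, Rep=F60), so {Branch, Rep} does not determine every attribute — not a superkey.

No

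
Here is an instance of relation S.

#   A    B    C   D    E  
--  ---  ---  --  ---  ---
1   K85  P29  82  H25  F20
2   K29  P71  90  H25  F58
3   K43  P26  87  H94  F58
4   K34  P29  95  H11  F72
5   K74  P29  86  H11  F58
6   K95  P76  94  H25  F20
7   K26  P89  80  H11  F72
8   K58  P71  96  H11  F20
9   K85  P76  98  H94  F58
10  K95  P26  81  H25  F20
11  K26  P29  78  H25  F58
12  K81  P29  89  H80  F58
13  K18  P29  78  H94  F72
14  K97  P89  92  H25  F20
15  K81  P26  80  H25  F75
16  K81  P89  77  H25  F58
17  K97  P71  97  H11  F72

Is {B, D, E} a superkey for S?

Yes

All 17 rows have distinct {B, D, E} values, so {B, D, E} → (all attributes) holds and {B, D, E} is a superkey.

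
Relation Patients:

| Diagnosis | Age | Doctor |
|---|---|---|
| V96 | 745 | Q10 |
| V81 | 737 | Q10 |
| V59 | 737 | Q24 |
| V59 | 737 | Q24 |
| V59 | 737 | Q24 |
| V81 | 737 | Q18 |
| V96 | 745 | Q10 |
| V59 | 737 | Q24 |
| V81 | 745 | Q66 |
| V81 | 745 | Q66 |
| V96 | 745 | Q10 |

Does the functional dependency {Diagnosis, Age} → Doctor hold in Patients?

No

(Diagnosis=V96, Age=745): 3 rows → Doctor = Q10, Q10, Q10 ✓
(Diagnosis=V81, Age=737): 2 rows → Doctor takes values {Q10, Q18} — violation
(Diagnosis=V59, Age=737): 4 rows → Doctor = Q24, Q24, Q24, Q24 ✓
(Diagnosis=V81, Age=745): 2 rows → Doctor = Q66, Q66 ✓
Two rows agree on {Diagnosis, Age} but differ on Doctor, so {Diagnosis, Age} → Doctor does not hold.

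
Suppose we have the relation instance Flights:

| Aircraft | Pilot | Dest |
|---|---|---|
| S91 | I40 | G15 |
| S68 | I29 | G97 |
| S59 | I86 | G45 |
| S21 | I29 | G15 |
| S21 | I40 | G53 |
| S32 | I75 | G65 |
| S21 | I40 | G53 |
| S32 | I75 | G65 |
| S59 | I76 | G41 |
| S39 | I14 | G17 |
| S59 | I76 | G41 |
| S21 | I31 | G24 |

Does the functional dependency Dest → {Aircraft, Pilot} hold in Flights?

No

Dest=G15: 2 rows → {Aircraft,Pilot} takes values {(S91, I40), (S21, I29)} — violation
Dest=G97: 1 row → {Aircraft,Pilot} = (S68, I29) ✓
Dest=G45: 1 row → {Aircraft,Pilot} = (S59, I86) ✓
Dest=G53: 2 rows → {Aircraft,Pilot} = (S21, I40), (S21, I40) ✓
Dest=G65: 2 rows → {Aircraft,Pilot} = (S32, I75), (S32, I75) ✓
Dest=G41: 2 rows → {Aircraft,Pilot} = (S59, I76), (S59, I76) ✓
Dest=G17: 1 row → {Aircraft,Pilot} = (S39, I14) ✓
Dest=G24: 1 row → {Aircraft,Pilot} = (S21, I31) ✓
Two rows agree on Dest but differ on {Aircraft, Pilot}, so Dest → {Aircraft, Pilot} does not hold.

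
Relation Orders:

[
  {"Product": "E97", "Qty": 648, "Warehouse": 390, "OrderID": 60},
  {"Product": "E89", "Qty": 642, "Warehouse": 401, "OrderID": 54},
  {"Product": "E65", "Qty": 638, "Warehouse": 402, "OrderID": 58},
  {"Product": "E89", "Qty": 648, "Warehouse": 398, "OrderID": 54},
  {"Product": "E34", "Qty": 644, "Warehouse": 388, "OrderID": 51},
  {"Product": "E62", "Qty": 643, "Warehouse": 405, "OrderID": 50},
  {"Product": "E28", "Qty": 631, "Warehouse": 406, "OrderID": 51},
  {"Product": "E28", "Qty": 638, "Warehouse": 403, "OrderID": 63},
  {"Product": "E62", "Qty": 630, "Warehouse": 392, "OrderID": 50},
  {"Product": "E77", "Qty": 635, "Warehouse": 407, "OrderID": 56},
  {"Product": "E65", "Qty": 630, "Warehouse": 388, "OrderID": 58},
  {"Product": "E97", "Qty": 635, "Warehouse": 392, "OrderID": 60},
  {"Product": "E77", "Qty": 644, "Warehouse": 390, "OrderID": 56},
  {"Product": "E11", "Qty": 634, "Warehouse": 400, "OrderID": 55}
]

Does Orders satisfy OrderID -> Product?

OrderID=60: 2 rows → Product = E97, E97 ✓
OrderID=54: 2 rows → Product = E89, E89 ✓
OrderID=58: 2 rows → Product = E65, E65 ✓
OrderID=51: 2 rows → Product takes values {E34, E28} — violation
OrderID=50: 2 rows → Product = E62, E62 ✓
OrderID=63: 1 row → Product = E28 ✓
OrderID=56: 2 rows → Product = E77, E77 ✓
OrderID=55: 1 row → Product = E11 ✓
Two rows agree on OrderID but differ on Product, so OrderID -> Product does not hold.

No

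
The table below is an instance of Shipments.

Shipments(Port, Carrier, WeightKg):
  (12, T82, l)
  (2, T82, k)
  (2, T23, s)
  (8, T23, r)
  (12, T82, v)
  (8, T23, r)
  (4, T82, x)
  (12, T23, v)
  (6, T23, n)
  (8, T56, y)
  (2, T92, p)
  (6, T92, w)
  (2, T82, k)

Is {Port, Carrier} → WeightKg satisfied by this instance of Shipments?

(Port=12, Carrier=T82): 2 rows → WeightKg takes values {l, v} — violation
(Port=2, Carrier=T82): 2 rows → WeightKg = k, k ✓
(Port=2, Carrier=T23): 1 row → WeightKg = s ✓
(Port=8, Carrier=T23): 2 rows → WeightKg = r, r ✓
(Port=4, Carrier=T82): 1 row → WeightKg = x ✓
(Port=12, Carrier=T23): 1 row → WeightKg = v ✓
(Port=6, Carrier=T23): 1 row → WeightKg = n ✓
(Port=8, Carrier=T56): 1 row → WeightKg = y ✓
(Port=2, Carrier=T92): 1 row → WeightKg = p ✓
(Port=6, Carrier=T92): 1 row → WeightKg = w ✓
Two rows agree on {Port, Carrier} but differ on WeightKg, so {Port, Carrier} → WeightKg does not hold.

No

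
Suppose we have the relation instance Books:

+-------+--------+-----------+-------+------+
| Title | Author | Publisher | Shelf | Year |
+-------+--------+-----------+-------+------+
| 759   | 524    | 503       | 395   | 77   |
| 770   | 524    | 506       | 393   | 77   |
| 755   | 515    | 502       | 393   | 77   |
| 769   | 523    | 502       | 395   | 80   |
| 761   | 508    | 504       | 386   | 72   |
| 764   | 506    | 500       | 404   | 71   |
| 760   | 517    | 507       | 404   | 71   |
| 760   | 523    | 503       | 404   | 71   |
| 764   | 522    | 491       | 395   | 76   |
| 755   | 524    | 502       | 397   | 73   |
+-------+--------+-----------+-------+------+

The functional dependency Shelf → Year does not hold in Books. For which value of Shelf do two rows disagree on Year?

Shelf=395: 3 rows → Year takes values {77, 80, 76} — violation
Shelf=393: 2 rows → Year = 77, 77 ✓
Shelf=386: 1 row → Year = 72 ✓
Shelf=404: 3 rows → Year = 71, 71, 71 ✓
Shelf=397: 1 row → Year = 73 ✓
The only Shelf value with inconsistent Year is Shelf=395.

395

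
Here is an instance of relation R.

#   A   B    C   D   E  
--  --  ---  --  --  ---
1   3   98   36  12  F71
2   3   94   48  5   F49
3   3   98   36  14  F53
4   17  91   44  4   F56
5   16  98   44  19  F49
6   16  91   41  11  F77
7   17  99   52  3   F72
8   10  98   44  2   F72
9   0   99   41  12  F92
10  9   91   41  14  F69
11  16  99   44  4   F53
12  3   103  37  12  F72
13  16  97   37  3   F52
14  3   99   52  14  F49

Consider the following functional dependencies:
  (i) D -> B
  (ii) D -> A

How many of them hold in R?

(i) D -> B: D=12: rows 1, 9, 12 → B takes values {98, 99, 103} — violation; D=14: rows 3, 10, 14 → B takes values {98, 91, 99} — violation; D=4: rows 4, 11 → B takes values {91, 99} — violation; D=3: rows 7, 13 → B takes values {99, 97} — violation — fails.
(ii) D -> A: D=12: rows 1, 9, 12 → A takes values {3, 0} — violation; D=14: rows 3, 10, 14 → A takes values {3, 9} — violation; D=4: rows 4, 11 → A takes values {17, 16} — violation; D=3: rows 7, 13 → A takes values {17, 16} — violation — fails.
None of the 2 dependencies hold.

0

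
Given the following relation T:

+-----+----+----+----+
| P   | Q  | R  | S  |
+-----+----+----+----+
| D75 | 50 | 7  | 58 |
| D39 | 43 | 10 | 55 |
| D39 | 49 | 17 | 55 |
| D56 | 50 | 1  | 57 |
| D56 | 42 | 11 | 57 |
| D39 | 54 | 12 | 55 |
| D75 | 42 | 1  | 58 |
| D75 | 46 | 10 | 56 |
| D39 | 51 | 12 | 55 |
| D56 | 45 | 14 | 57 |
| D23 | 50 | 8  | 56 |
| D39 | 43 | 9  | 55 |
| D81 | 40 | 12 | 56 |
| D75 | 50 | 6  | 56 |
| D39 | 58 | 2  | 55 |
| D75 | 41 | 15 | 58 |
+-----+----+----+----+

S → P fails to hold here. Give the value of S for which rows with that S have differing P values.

S=58: 3 rows → P = D75, D75, D75 ✓
S=55: 6 rows → P = D39, D39, D39, D39, D39, D39 ✓
S=57: 3 rows → P = D56, D56, D56 ✓
S=56: 4 rows → P takes values {D75, D23, D81} — violation
The only S value with inconsistent P is S=56.

56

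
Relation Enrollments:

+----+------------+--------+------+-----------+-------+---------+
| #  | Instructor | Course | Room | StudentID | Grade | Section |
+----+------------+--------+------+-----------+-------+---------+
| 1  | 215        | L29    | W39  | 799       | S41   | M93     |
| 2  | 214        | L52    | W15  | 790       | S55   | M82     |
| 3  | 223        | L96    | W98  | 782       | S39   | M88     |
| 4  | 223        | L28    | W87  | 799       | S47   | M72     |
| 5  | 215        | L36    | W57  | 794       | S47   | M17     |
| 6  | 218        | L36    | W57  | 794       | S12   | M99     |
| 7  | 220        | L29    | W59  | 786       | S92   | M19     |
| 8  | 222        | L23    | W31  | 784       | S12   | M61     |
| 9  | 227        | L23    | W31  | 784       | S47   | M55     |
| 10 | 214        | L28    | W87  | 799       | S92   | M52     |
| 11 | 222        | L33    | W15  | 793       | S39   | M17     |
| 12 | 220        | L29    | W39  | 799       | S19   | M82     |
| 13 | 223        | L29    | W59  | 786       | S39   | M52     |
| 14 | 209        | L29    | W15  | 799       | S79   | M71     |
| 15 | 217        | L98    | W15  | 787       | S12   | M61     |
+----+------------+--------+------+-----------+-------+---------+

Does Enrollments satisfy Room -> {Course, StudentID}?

Room=W39: rows 1, 12 → {Course,StudentID} = (L29, 799), (L29, 799) ✓
Room=W15: rows 2, 11, 14, 15 → {Course,StudentID} takes values {(L52, 790), (L33, 793), (L29, 799), (L98, 787)} — violation
Room=W98: row 3 → {Course,StudentID} = (L96, 782) ✓
Room=W87: rows 4, 10 → {Course,StudentID} = (L28, 799), (L28, 799) ✓
Room=W57: rows 5, 6 → {Course,StudentID} = (L36, 794), (L36, 794) ✓
Room=W59: rows 7, 13 → {Course,StudentID} = (L29, 786), (L29, 786) ✓
Room=W31: rows 8, 9 → {Course,StudentID} = (L23, 784), (L23, 784) ✓
Two rows agree on Room but differ on {Course, StudentID}, so Room -> {Course, StudentID} does not hold.

No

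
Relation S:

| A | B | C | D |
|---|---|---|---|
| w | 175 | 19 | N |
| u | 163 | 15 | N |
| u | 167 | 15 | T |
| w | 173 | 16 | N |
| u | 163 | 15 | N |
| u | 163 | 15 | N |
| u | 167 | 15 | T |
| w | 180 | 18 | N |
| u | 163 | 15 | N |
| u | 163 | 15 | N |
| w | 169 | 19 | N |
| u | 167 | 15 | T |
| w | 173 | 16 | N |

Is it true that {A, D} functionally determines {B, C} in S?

(A=w, D=N): 5 rows → {B,C} takes values {(175, 19), (173, 16), (180, 18), (169, 19)} — violation
(A=u, D=N): 5 rows → {B,C} = (163, 15), (163, 15), (163, 15), (163, 15), (163, 15) ✓
(A=u, D=T): 3 rows → {B,C} = (167, 15), (167, 15), (167, 15) ✓
Two rows agree on {A, D} but differ on {B, C}, so {A, D} → {B, C} does not hold.

No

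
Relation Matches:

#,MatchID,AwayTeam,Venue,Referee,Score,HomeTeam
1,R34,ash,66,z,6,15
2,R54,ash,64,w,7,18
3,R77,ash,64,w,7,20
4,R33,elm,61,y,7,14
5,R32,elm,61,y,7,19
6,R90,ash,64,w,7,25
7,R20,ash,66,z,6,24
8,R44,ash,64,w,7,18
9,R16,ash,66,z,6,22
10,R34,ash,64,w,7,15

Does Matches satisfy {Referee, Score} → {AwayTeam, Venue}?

Yes

(Referee=z, Score=6): rows 1, 7, 9 → {AwayTeam,Venue} = (ash, 66), (ash, 66), (ash, 66) ✓
(Referee=w, Score=7): rows 2, 3, 6, 8, 10 → {AwayTeam,Venue} = (ash, 64), (ash, 64), (ash, 64), (ash, 64), (ash, 64) ✓
(Referee=y, Score=7): rows 4, 5 → {AwayTeam,Venue} = (elm, 61), (elm, 61) ✓
Every {Referee, Score} value is associated with a single {AwayTeam, Venue} value, so {Referee, Score} → {AwayTeam, Venue} holds.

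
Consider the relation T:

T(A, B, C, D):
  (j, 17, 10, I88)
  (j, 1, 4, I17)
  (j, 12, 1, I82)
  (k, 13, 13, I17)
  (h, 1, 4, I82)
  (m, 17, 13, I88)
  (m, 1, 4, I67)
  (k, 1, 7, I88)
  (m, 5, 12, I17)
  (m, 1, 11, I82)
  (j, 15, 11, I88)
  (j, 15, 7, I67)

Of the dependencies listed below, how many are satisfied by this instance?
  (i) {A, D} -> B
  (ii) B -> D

(i) {A, D} -> B: (A=j, D=I88): 2 rows → B takes values {17, 15} — violation — fails.
(ii) B -> D: B=1: 5 rows → D takes values {I17, I82, I67, I88} — violation; B=15: 2 rows → D takes values {I88, I67} — violation — fails.
None of the 2 dependencies hold.

0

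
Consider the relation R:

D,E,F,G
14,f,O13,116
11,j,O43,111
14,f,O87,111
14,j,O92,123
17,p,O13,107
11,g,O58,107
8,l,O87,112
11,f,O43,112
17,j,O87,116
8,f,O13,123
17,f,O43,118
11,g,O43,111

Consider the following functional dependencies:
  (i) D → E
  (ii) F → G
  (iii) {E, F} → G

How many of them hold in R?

(i) D → E: D=14: 3 rows → E takes values {f, j} — violation; D=11: 4 rows → E takes values {j, g, f} — violation; D=17: 3 rows → E takes values {p, j, f} — violation; D=8: 2 rows → E takes values {l, f} — violation — fails.
(ii) F → G: F=O13: 3 rows → G takes values {116, 107, 123} — violation; F=O43: 4 rows → G takes values {111, 112, 118} — violation; F=O87: 3 rows → G takes values {111, 112, 116} — violation — fails.
(iii) {E, F} → G: (E=f, F=O13): 2 rows → G takes values {116, 123} — violation; (E=f, F=O43): 2 rows → G takes values {112, 118} — violation — fails.
None of the 3 dependencies hold.

0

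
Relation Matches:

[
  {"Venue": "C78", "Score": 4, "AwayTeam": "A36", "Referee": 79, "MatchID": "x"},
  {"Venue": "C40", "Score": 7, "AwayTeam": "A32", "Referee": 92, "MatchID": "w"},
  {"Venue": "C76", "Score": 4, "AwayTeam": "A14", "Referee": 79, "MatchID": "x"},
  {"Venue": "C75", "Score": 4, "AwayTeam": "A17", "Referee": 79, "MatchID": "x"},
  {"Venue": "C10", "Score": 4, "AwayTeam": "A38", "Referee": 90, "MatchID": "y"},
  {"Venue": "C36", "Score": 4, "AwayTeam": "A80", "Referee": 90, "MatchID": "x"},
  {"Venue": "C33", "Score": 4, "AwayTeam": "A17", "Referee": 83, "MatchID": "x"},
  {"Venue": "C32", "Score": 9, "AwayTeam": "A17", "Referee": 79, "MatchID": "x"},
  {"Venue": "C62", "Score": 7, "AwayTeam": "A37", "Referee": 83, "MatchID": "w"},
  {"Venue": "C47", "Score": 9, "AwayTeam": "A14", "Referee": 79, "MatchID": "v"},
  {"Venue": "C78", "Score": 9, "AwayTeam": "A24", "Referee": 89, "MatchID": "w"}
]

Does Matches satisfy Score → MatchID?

No

Score=4: 6 rows → MatchID takes values {x, y} — violation
Score=7: 2 rows → MatchID = w, w ✓
Score=9: 3 rows → MatchID takes values {x, v, w} — violation
Two rows agree on Score but differ on MatchID, so Score → MatchID does not hold.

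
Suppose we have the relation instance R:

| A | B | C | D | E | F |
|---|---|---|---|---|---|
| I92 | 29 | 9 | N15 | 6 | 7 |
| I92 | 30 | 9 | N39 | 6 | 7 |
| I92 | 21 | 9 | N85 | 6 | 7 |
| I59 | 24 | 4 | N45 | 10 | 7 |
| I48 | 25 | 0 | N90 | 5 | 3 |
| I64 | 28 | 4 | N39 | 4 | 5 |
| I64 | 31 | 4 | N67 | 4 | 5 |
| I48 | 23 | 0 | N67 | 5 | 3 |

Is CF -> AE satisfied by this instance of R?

Yes

(C=9, F=7): 3 rows → {A,E} = (I92, 6), (I92, 6), (I92, 6) ✓
(C=4, F=7): 1 row → {A,E} = (I59, 10) ✓
(C=0, F=3): 2 rows → {A,E} = (I48, 5), (I48, 5) ✓
(C=4, F=5): 2 rows → {A,E} = (I64, 4), (I64, 4) ✓
Every CF value is associated with a single AE value, so CF -> AE holds.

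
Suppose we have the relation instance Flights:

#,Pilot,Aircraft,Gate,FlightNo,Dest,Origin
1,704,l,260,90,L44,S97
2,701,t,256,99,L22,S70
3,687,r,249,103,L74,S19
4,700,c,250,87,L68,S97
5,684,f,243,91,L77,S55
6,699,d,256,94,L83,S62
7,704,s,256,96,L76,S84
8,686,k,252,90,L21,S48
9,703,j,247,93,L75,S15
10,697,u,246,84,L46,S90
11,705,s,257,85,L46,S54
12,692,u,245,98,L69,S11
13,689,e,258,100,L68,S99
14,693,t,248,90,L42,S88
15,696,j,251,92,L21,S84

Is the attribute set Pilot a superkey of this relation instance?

No

Rows 1 and 7 have the same Pilot value Pilot=704 but are distinct tuples, so Pilot does not determine every attribute — not a superkey.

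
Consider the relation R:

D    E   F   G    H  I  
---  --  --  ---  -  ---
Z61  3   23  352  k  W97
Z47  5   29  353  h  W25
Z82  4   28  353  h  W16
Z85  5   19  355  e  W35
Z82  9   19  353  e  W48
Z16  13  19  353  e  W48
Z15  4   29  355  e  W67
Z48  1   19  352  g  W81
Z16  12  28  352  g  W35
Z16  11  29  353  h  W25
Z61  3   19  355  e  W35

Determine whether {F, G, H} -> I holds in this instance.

Yes

(F=23, G=352, H=k): 1 row → I = W97 ✓
(F=29, G=353, H=h): 2 rows → I = W25, W25 ✓
(F=28, G=353, H=h): 1 row → I = W16 ✓
(F=19, G=355, H=e): 2 rows → I = W35, W35 ✓
(F=19, G=353, H=e): 2 rows → I = W48, W48 ✓
(F=29, G=355, H=e): 1 row → I = W67 ✓
(F=19, G=352, H=g): 1 row → I = W81 ✓
(F=28, G=352, H=g): 1 row → I = W35 ✓
Every {F, G, H} value is associated with a single I value, so {F, G, H} -> I holds.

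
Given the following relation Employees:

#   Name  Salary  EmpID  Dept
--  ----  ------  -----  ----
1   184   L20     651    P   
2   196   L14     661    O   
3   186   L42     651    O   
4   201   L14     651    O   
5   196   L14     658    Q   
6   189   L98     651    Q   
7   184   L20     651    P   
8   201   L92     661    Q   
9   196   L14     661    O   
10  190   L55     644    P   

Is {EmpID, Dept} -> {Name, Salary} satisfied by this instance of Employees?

No

(EmpID=651, Dept=P): rows 1, 7 → {Name,Salary} = (184, L20), (184, L20) ✓
(EmpID=661, Dept=O): rows 2, 9 → {Name,Salary} = (196, L14), (196, L14) ✓
(EmpID=651, Dept=O): rows 3, 4 → {Name,Salary} takes values {(186, L42), (201, L14)} — violation
(EmpID=658, Dept=Q): row 5 → {Name,Salary} = (196, L14) ✓
(EmpID=651, Dept=Q): row 6 → {Name,Salary} = (189, L98) ✓
(EmpID=661, Dept=Q): row 8 → {Name,Salary} = (201, L92) ✓
(EmpID=644, Dept=P): row 10 → {Name,Salary} = (190, L55) ✓
Two rows agree on {EmpID, Dept} but differ on {Name, Salary}, so {EmpID, Dept} -> {Name, Salary} does not hold.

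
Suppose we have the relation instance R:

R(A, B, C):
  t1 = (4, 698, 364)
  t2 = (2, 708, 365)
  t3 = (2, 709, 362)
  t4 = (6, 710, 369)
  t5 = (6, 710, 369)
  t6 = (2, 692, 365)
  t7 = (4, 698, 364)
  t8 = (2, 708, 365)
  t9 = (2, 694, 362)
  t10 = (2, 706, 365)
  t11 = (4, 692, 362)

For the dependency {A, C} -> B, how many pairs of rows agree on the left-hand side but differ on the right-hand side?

6

(A=4, C=364): all 2 rows agree on B — 0 pairs.
(A=2, C=365): violating pairs (2,6), (2,10), (6,8), (6,10), (8,10) — 5 pairs.
(A=2, C=362): violating pairs (3,9) — 1 pair.
(A=6, C=369): all 2 rows agree on B — 0 pairs.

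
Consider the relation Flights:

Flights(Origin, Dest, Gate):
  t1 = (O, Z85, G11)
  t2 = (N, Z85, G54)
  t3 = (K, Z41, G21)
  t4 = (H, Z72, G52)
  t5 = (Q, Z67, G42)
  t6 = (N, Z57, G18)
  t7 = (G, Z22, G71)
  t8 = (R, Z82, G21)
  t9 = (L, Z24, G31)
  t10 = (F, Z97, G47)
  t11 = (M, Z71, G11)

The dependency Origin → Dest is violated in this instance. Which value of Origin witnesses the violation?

N

Origin=O: row 1 → Dest = Z85 ✓
Origin=N: rows 2, 6 → Dest takes values {Z85, Z57} — violation
Origin=K: row 3 → Dest = Z41 ✓
Origin=H: row 4 → Dest = Z72 ✓
Origin=Q: row 5 → Dest = Z67 ✓
Origin=G: row 7 → Dest = Z22 ✓
Origin=R: row 8 → Dest = Z82 ✓
Origin=L: row 9 → Dest = Z24 ✓
Origin=F: row 10 → Dest = Z97 ✓
Origin=M: row 11 → Dest = Z71 ✓
The only Origin value with inconsistent Dest is Origin=N.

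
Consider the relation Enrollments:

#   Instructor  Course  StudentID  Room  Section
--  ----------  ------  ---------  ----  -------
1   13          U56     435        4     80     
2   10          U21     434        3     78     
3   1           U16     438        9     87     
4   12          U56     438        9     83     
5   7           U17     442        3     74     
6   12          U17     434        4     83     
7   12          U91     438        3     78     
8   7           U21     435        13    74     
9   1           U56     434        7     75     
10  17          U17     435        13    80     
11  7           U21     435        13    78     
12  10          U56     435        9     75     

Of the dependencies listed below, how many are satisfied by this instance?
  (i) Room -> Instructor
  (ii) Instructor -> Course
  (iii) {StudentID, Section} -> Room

(i) Room -> Instructor: Room=4: rows 1, 6 → Instructor takes values {13, 12} — violation; Room=3: rows 2, 5, 7 → Instructor takes values {10, 7, 12} — violation; Room=9: rows 3, 4, 12 → Instructor takes values {1, 12, 10} — violation; Room=13: rows 8, 10, 11 → Instructor takes values {7, 17} — violation — fails.
(ii) Instructor -> Course: Instructor=10: rows 2, 12 → Course takes values {U21, U56} — violation; Instructor=1: rows 3, 9 → Course takes values {U16, U56} — violation; Instructor=12: rows 4, 6, 7 → Course takes values {U56, U17, U91} — violation; Instructor=7: rows 5, 8, 11 → Course takes values {U17, U21} — violation — fails.
(iii) {StudentID, Section} -> Room: (StudentID=435, Section=80): rows 1, 10 → Room takes values {4, 13} — violation — fails.
None of the 3 dependencies hold.

0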